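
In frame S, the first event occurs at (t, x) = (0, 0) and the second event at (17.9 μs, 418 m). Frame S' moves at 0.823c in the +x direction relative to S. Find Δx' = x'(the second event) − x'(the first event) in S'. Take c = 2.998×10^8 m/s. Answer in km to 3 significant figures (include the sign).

Δx' ≈ -7.04 km

γ = 1/√(1 − 0.823²) = 1.7604
Δx' = γ(Δx − vΔt) = 1.7604 × (418 m − 0.823×(2.998×10^8 m/s)×17.9×10^-6 s)
= 1.7604 × (-3998.6 m) = -7.04 km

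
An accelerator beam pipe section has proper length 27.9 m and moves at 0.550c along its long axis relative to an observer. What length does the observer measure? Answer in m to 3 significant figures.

L ≈ 23.3 m

γ = 1/√(1 − 0.550²) = 1.1974
Length contraction: L = L₀/γ = 27.9/1.1974 = 23.3 m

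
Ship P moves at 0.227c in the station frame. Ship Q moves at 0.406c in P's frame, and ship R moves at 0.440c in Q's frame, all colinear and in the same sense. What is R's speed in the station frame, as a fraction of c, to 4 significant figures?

Compose boost 2: (0.406 + 0.227)/(1 + 0.406×0.227) = 0.6330/1.09216 = 0.579584
Compose boost 3: (0.440 + 0.579584)/(1 + 0.440×0.579584) = 1.01958/1.25502 = 0.8124

u ≈ 0.8124c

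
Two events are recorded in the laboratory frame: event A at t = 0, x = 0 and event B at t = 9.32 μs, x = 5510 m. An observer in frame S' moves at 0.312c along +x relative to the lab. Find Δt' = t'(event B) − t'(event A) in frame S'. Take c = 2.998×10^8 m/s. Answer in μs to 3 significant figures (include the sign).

Δt' ≈ 3.77 μs

γ = 1/√(1 − 0.312²) = 1.0525
Δt' = γ(Δt − vΔx/c²) = 1.0525 × (9.32 μs − 0.312×5510 m / (2.998×10^8 m/s))
= 1.0525 × (3.5858 μs) = 3.77 μs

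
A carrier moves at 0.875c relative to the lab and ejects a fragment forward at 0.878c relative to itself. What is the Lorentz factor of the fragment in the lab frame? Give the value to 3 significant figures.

γ ≈ 7.63

u_lab = (0.878 + 0.875)/(1 + 0.878×0.875) = 1.753/1.76825 = 0.991376
γ = 1/√(1 − 0.991376²) = 7.63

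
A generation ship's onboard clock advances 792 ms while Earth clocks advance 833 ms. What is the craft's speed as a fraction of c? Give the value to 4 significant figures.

γ = Δt/τ₀ = 833/792 = 1.05177
β = √(1 − 1/γ²) = √(1 − 1/1.05177²) = 0.3099

β ≈ 0.3099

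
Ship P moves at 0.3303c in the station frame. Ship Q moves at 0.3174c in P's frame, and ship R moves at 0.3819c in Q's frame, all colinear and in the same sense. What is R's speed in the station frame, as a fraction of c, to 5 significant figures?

Compose boost 2: (0.3174 + 0.3303)/(1 + 0.3174×0.3303) = 0.64770/1.104837 = 0.5862402
Compose boost 3: (0.3819 + 0.5862402)/(1 + 0.3819×0.5862402) = 0.9681402/1.223885 = 0.79104

u ≈ 0.79104c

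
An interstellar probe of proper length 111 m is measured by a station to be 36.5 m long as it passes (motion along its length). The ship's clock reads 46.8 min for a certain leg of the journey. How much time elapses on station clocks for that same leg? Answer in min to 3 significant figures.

Δt ≈ 142 min

Length contraction ⇒ γ = L₀/L = 111/36.5 = 3.0411
Time dilation: Δt = γτ₀ = 3.0411 × 46.8 min = 142 min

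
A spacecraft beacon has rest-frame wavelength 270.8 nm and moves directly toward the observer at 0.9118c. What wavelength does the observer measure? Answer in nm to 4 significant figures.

Relativistic Doppler: λ_obs = λ_src √((1−β)/(1+β))
= 270.8 × √(0.0882000/1.91180) = 270.8 × 0.214790 = 58.16 nm

λ_obs ≈ 58.16 nm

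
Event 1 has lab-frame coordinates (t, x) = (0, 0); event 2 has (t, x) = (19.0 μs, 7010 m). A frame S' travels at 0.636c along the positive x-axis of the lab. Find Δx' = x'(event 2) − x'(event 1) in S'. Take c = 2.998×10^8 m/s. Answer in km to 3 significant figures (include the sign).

γ = 1/√(1 − 0.636²) = 1.2959
Δx' = γ(Δx − vΔt) = 1.2959 × (7010 m − 0.636×(2.998×10^8 m/s)×19.0×10^-6 s)
= 1.2959 × (3387.2 m) = 4.39 km

Δx' ≈ 4.39 km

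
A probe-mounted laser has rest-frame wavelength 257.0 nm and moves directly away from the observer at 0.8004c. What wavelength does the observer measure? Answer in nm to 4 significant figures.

λ_obs ≈ 771.9 nm

Relativistic Doppler: λ_obs = λ_src √((1+β)/(1−β))
= 257.0 × √(1.80040/0.199600) = 257.0 × 3.00334 = 771.9 nm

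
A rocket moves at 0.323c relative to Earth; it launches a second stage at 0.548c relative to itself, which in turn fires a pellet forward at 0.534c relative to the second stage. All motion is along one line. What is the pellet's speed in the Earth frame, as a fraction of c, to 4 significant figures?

Compose boost 2: (0.548 + 0.323)/(1 + 0.548×0.323) = 0.8710/1.17700 = 0.740014
Compose boost 3: (0.534 + 0.740014)/(1 + 0.534×0.740014) = 1.27401/1.39517 = 0.9132

u ≈ 0.9132c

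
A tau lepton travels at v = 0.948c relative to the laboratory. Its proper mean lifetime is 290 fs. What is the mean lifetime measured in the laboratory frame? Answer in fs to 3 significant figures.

Δt ≈ 911 fs

γ = 1/√(1 − 0.948²) = 3.1420
Time dilation: Δt = γτ₀ = 3.1420 × 290 fs = 911 fs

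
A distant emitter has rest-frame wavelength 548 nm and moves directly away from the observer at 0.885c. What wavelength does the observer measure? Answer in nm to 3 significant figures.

λ_obs ≈ 2220 nm

Relativistic Doppler: λ_obs = λ_src √((1+β)/(1−β))
= 548 × √(1.8850/0.11500) = 548 × 4.0486 = 2220 nm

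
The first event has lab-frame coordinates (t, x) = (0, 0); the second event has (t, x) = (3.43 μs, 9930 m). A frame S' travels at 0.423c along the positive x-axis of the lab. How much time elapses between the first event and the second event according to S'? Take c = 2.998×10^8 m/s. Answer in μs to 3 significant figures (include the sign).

Δt' ≈ -11.7 μs

γ = 1/√(1 − 0.423²) = 1.1036
Δt' = γ(Δt − vΔx/c²) = 1.1036 × (3.43 μs − 0.423×9930 m / (2.998×10^8 m/s))
= 1.1036 × (-10.581 μs) = -11.7 μs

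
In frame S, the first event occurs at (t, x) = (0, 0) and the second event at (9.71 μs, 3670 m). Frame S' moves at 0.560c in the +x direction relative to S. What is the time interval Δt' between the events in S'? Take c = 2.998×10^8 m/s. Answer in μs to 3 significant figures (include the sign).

γ = 1/√(1 − 0.560²) = 1.2070
Δt' = γ(Δt − vΔx/c²) = 1.2070 × (9.71 μs − 0.560×3670 m / (2.998×10^8 m/s))
= 1.2070 × (2.8548 μs) = 3.45 μs

Δt' ≈ 3.45 μs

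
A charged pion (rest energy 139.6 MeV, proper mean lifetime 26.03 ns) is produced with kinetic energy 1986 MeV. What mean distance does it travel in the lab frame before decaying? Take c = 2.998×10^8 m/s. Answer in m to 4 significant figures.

d ≈ 118.6 m

γ = 1 + K/(m₀c²) = 1 + 1986/139.6 = 15.2264
β = √(1 − 1/γ²) = 0.997841
Dilated lifetime: γτ₀ = 15.2264 × 26.03 ns = 396.342 ns
d = βc·γτ₀ = 0.997841 × (2.998×10^8 m/s) × 3.96342×10^-7 s = 118.6 m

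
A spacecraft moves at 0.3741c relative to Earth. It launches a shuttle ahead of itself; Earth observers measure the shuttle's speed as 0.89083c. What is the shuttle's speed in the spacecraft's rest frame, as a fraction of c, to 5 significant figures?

u' ≈ 0.77501c

Inverse velocity addition: u' = (u − v)/(1 − uv/c²)
= (0.89083 − 0.3741)/(1 − 0.89083×0.3741) = 0.51673/0.6667405 = 0.77501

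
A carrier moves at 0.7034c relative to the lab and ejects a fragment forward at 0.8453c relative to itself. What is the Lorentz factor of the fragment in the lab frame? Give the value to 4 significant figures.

u_lab = (0.8453 + 0.7034)/(1 + 0.8453×0.7034) = 1.5487/1.594584 = 0.9712251
γ = 1/√(1 − 0.9712251²) = 4.199

γ ≈ 4.199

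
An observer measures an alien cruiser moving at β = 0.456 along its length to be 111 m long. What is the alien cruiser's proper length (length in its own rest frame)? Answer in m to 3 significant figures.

γ = 1/√(1 − 0.456²) = 1.1236
L₀ = γL = 1.1236 × 111 = 125 m

L₀ ≈ 125 m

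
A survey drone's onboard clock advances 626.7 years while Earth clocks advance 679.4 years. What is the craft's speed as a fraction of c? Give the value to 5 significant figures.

γ = Δt/τ₀ = 679.4/626.7 = 1.084091
β = √(1 − 1/γ²) = √(1 − 1/1.084091²) = 0.38616

β ≈ 0.38616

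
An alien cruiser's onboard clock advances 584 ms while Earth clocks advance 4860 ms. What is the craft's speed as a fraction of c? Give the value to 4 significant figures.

γ = Δt/τ₀ = 4860/584 = 8.32192
β = √(1 − 1/γ²) = √(1 − 1/8.32192²) = 0.9928

β ≈ 0.9928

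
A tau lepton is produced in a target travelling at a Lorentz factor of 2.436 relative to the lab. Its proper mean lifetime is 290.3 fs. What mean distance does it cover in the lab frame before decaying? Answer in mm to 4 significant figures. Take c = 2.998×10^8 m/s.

d ≈ 0.1933 mm

β = √(1 − 1/γ²) = √(1 − 1/2.436²) = 0.911857
Dilated lifetime: Δt = γτ₀ = 2.436 × 290.3 fs = 707.171 fs
d = vΔt = 0.911857c × 707.171 fs = 2.73375×10^8 m/s × 7.07171×10^-13 s = 0.1933 mm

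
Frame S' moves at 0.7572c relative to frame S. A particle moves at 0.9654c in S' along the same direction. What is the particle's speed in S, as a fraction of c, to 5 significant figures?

Relativistic velocity addition: u = (u' + v)/(1 + u'v/c²)
= (0.9654 + 0.7572)/(1 + 0.9654×0.7572) = 1.7226/1.731001 = 0.99515

u ≈ 0.99515c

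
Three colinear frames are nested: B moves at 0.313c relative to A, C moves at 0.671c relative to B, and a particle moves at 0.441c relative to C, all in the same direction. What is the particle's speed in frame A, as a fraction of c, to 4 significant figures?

Compose boost 2: (0.671 + 0.313)/(1 + 0.671×0.313) = 0.9840/1.21002 = 0.813208
Compose boost 3: (0.441 + 0.813208)/(1 + 0.441×0.813208) = 1.25421/1.35862 = 0.9231

u ≈ 0.9231c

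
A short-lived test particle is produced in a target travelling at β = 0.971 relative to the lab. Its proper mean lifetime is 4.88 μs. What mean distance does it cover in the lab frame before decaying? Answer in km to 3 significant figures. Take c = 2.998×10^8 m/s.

d ≈ 5.94 km

γ = 1/√(1 − 0.971²) = 4.1827
Dilated lifetime: Δt = γτ₀ = 4.1827 × 4.88 μs = 20.412 μs
d = vΔt = 0.971c × 20.412 μs = 2.9111×10^8 m/s × 2.0412×10^-5 s = 5.94 km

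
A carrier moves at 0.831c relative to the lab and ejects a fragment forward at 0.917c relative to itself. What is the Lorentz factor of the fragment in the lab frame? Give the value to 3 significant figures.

u_lab = (0.917 + 0.831)/(1 + 0.917×0.831) = 1.748/1.76203 = 0.992039
γ = 1/√(1 − 0.992039²) = 7.94

γ ≈ 7.94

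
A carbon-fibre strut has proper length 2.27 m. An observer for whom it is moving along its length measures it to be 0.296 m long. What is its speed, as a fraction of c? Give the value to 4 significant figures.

γ = L₀/L = 2.27/0.296 = 7.66892
β = √(1 − 1/γ²) = 0.9915

β ≈ 0.9915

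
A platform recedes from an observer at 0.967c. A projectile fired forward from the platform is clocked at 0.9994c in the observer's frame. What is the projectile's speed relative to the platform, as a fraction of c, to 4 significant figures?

Inverse velocity addition: u' = (u − v)/(1 − uv/c²)
= (0.9994 − 0.967)/(1 − 0.9994×0.967) = 0.03240/0.0335802 = 0.9649

u' ≈ 0.9649c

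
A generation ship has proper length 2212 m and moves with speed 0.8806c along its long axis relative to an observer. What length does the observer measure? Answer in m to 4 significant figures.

γ = 1/√(1 − 0.8806²) = 2.11033
Length contraction: L = L₀/γ = 2212/2.11033 = 1048 m

L ≈ 1048 m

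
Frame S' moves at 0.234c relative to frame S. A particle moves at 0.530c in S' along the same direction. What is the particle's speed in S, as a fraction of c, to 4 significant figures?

Relativistic velocity addition: u = (u' + v)/(1 + u'v/c²)
= (0.530 + 0.234)/(1 + 0.530×0.234) = 0.7640/1.12402 = 0.6797

u ≈ 0.6797c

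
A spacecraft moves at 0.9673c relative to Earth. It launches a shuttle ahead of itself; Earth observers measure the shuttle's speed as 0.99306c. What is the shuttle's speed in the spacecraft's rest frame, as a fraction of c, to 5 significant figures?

Inverse velocity addition: u' = (u − v)/(1 − uv/c²)
= (0.99306 − 0.9673)/(1 − 0.99306×0.9673) = 0.025760/0.03941306 = 0.65359

u' ≈ 0.65359c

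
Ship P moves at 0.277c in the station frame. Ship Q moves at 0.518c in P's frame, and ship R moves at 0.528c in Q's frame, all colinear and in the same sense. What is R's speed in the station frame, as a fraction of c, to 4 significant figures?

Compose boost 2: (0.518 + 0.277)/(1 + 0.518×0.277) = 0.7950/1.14349 = 0.695242
Compose boost 3: (0.528 + 0.695242)/(1 + 0.528×0.695242) = 1.22324/1.36709 = 0.8948

u ≈ 0.8948c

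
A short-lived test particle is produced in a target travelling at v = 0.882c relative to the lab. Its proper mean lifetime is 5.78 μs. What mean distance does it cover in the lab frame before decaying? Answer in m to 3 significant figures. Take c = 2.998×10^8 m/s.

d ≈ 3240 m

γ = 1/√(1 − 0.882²) = 2.1220
Dilated lifetime: Δt = γτ₀ = 2.1220 × 5.78 μs = 12.265 μs
d = vΔt = 0.882c × 12.265 μs = 2.6442×10^8 m/s × 1.2265×10^-5 s = 3240 m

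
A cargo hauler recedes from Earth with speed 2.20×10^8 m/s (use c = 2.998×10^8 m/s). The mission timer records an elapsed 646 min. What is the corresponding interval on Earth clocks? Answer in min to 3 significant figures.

β = v/c = 2.20×10^8 / 2.998×10^8 = 0.73382
γ = 1/√(1 − 0.73382²) = 1.4720
Time dilation: Δt = γτ₀ = 1.4720 × 646 min = 951 min

Δt ≈ 951 min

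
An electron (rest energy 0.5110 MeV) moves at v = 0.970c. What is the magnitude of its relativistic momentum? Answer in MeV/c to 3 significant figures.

γ = 1/√(1 − 0.970²) = 4.1135
p = γβm₀c = 4.1135 × 0.970 × 0.5110 MeV/c = 2.04 MeV/c

p ≈ 2.04 MeV/c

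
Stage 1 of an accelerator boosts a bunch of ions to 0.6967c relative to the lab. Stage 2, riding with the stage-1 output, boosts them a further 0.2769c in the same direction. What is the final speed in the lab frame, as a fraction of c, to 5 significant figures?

Compose boost 2: (0.2769 + 0.6967)/(1 + 0.2769×0.6967) = 0.97360/1.192916 = 0.81615

u ≈ 0.81615c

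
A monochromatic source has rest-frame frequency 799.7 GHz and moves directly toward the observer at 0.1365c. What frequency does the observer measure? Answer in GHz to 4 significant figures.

Relativistic Doppler: f_obs = f_src √((1+β)/(1−β))
= 799.7 × √(1.13650/0.863500) = 799.7 × 1.14724 = 917.4 GHz

f_obs ≈ 917.4 GHz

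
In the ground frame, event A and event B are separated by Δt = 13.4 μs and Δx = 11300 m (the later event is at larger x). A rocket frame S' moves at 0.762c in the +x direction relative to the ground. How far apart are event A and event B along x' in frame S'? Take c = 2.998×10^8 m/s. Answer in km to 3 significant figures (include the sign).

Δx' ≈ 12.7 km

γ = 1/√(1 − 0.762²) = 1.5442
Δx' = γ(Δx − vΔt) = 1.5442 × (11300 m − 0.762×(2.998×10^8 m/s)×13.4×10^-6 s)
= 1.5442 × (8238.8 m) = 12.7 km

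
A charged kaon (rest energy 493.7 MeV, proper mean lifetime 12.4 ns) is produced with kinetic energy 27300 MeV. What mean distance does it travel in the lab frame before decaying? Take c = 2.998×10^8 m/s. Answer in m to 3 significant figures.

d ≈ 209 m

γ = 1 + K/(m₀c²) = 1 + 27300/493.7 = 56.297
β = √(1 − 1/γ²) = 0.99984
Dilated lifetime: γτ₀ = 56.297 × 12.4 ns = 698.08 ns
d = βc·γτ₀ = 0.99984 × (2.998×10^8 m/s) × 6.9808×10^-7 s = 209 m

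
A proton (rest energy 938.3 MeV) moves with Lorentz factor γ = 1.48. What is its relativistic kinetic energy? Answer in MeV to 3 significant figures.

K ≈ 450 MeV

γ = 1.48 (given)
K = (γ − 1)m₀c² = (1.48 − 1) × 938.3 MeV = 0.48000 × 938.3 MeV = 450 MeV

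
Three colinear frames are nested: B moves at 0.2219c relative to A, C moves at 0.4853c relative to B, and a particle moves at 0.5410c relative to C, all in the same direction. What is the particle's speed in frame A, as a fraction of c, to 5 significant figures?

u ≈ 0.87665c

Compose boost 2: (0.4853 + 0.2219)/(1 + 0.4853×0.2219) = 0.70720/1.107688 = 0.6384469
Compose boost 3: (0.5410 + 0.6384469)/(1 + 0.5410×0.6384469) = 1.179447/1.345400 = 0.87665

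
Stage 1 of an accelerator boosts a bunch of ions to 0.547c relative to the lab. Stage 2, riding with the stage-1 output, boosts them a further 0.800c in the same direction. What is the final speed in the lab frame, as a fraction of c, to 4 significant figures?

Compose boost 2: (0.800 + 0.547)/(1 + 0.800×0.547) = 1.347/1.43760 = 0.9370

u ≈ 0.9370c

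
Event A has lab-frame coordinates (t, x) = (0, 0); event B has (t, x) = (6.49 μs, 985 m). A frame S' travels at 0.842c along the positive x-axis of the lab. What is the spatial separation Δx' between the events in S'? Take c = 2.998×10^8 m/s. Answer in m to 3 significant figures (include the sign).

Δx' ≈ -1210 m

γ = 1/√(1 − 0.842²) = 1.8536
Δx' = γ(Δx − vΔt) = 1.8536 × (985 m − 0.842×(2.998×10^8 m/s)×6.49×10^-6 s)
= 1.8536 × (-653.28 m) = -1210 m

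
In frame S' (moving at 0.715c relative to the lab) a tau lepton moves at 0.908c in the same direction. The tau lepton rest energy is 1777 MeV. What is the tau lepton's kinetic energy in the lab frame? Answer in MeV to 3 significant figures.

u_lab = (0.908 + 0.715)/(1 + 0.908×0.715) = 0.984102
γ = 1/√(1 − 0.984102²) = 5.6304
K = (γ − 1)m₀c² = (5.6304 − 1) × 1777 = 4.6304 × 1777 = 8230 MeV

K ≈ 8230 MeV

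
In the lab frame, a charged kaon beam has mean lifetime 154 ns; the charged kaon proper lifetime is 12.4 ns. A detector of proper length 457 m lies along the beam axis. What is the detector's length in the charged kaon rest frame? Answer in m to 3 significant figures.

Time dilation ⇒ γ = Δt/τ₀ = 154/12.4 = 12.419
Length contraction: L = L₀/γ = 457/12.419 = 36.8 m

L ≈ 36.8 m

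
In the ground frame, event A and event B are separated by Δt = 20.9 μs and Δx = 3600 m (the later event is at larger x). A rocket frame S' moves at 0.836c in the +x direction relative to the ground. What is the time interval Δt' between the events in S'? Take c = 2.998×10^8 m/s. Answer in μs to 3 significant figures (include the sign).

Δt' ≈ 19.8 μs

γ = 1/√(1 − 0.836²) = 1.8224
Δt' = γ(Δt − vΔx/c²) = 1.8224 × (20.9 μs − 0.836×3600 m / (2.998×10^8 m/s))
= 1.8224 × (10.861 μs) = 19.8 μs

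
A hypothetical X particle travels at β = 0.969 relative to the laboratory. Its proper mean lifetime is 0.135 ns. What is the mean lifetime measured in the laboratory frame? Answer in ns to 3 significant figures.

γ = 1/√(1 − 0.969²) = 4.0476
Time dilation: Δt = γτ₀ = 4.0476 × 0.135 ns = 0.546 ns

Δt ≈ 0.546 ns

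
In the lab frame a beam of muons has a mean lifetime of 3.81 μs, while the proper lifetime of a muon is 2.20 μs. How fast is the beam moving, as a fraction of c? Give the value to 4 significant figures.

β ≈ 0.8164

γ = Δt/τ₀ = 3.81/2.20 = 1.73182
β = √(1 − 1/γ²) = √(1 − 1/1.73182²) = 0.8164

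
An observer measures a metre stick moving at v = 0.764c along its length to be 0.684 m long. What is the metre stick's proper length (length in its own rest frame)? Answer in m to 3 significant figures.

L₀ ≈ 1.06 m

γ = 1/√(1 − 0.764²) = 1.5499
L₀ = γL = 1.5499 × 0.684 = 1.06 m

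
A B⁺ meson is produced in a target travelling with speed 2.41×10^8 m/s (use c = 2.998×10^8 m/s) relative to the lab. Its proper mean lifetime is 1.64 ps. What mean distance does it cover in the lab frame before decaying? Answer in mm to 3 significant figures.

β = v/c = 2.41×10^8 / 2.998×10^8 = 0.80387
γ = 1/√(1 − 0.80387²) = 1.6812
Dilated lifetime: Δt = γτ₀ = 1.6812 × 1.64 ps = 2.7572 ps
d = vΔt = 0.80387c × 2.7572 ps = 2.4100×10^8 m/s × 2.7572×10^-12 s = 0.664 mm

d ≈ 0.664 mm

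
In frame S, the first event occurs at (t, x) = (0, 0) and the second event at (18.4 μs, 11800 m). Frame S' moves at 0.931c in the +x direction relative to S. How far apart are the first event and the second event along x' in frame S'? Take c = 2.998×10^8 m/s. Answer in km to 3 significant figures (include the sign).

Δx' ≈ 18.3 km

γ = 1/√(1 − 0.931²) = 2.7396
Δx' = γ(Δx − vΔt) = 2.7396 × (11800 m − 0.931×(2.998×10^8 m/s)×18.4×10^-6 s)
= 2.7396 × (6664.3 m) = 18.3 km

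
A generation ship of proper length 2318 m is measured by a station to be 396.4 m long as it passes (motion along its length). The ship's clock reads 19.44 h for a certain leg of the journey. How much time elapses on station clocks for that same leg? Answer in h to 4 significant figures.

Length contraction ⇒ γ = L₀/L = 2318/396.4 = 5.84763
Time dilation: Δt = γτ₀ = 5.84763 × 19.44 h = 113.7 h

Δt ≈ 113.7 h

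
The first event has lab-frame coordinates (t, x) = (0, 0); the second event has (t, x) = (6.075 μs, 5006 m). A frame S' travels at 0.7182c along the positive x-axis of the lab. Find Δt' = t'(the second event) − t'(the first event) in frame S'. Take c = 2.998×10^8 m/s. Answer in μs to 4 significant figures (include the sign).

Δt' ≈ -8.504 μs

γ = 1/√(1 − 0.7182²) = 1.43712
Δt' = γ(Δt − vΔx/c²) = 1.43712 × (6.075 μs − 0.7182×5006 m / (2.998×10^8 m/s))
= 1.43712 × (-5.91736 μs) = -8.504 μs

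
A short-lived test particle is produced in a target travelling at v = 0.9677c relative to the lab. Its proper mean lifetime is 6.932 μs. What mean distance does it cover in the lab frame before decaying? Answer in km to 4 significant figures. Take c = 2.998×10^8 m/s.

d ≈ 7.977 km

γ = 1/√(1 − 0.9677²) = 3.96661
Dilated lifetime: Δt = γτ₀ = 3.96661 × 6.932 μs = 27.4965 μs
d = vΔt = 0.9677c × 27.4965 μs = 2.90116×10^8 m/s × 2.74965×10^-5 s = 7.977 km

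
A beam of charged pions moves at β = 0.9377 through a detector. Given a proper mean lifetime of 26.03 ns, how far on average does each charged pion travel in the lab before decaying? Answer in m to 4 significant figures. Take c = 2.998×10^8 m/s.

d ≈ 21.06 m

γ = 1/√(1 − 0.9377²) = 2.87815
Dilated lifetime: Δt = γτ₀ = 2.87815 × 26.03 ns = 74.9181 ns
d = vΔt = 0.9377c × 74.9181 ns = 2.81122×10^8 m/s × 7.49181×10^-8 s = 21.06 m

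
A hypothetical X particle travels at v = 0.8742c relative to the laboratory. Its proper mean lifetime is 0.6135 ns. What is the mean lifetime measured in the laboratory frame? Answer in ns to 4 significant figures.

γ = 1/√(1 − 0.8742²) = 2.05945
Time dilation: Δt = γτ₀ = 2.05945 × 0.6135 ns = 1.263 ns

Δt ≈ 1.263 ns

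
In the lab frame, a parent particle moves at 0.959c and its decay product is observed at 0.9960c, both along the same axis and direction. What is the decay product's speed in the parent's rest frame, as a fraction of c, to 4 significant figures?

Inverse velocity addition: u' = (u − v)/(1 − uv/c²)
= (0.9960 − 0.959)/(1 − 0.9960×0.959) = 0.03700/0.0448360 = 0.8252

u' ≈ 0.8252c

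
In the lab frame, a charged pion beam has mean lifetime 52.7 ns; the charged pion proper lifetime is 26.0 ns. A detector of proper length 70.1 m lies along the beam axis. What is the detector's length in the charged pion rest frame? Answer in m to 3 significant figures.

L ≈ 34.6 m

Time dilation ⇒ γ = Δt/τ₀ = 52.7/26.0 = 2.0269
Length contraction: L = L₀/γ = 70.1/2.0269 = 34.6 m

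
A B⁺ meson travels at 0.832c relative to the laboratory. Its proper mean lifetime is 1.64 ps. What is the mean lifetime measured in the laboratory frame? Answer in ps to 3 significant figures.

Δt ≈ 2.96 ps

γ = 1/√(1 − 0.832²) = 1.8025
Time dilation: Δt = γτ₀ = 1.8025 × 1.64 ps = 2.96 ps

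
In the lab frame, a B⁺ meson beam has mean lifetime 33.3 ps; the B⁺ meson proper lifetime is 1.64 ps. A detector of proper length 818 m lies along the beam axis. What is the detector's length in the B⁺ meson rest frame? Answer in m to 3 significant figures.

L ≈ 40.3 m

Time dilation ⇒ γ = Δt/τ₀ = 33.3/1.64 = 20.305
Length contraction: L = L₀/γ = 818/20.305 = 40.3 m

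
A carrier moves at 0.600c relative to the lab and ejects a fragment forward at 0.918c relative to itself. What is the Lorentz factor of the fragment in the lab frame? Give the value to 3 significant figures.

u_lab = (0.918 + 0.600)/(1 + 0.918×0.600) = 1.518/1.55080 = 0.978850
γ = 1/√(1 − 0.978850²) = 4.89

γ ≈ 4.89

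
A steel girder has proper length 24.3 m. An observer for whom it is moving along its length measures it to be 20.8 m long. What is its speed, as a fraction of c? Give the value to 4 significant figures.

β ≈ 0.5170

γ = L₀/L = 24.3/20.8 = 1.16827
β = √(1 − 1/γ²) = 0.5170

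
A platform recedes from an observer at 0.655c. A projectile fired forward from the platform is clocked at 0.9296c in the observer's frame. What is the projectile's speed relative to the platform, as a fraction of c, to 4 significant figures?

Inverse velocity addition: u' = (u − v)/(1 − uv/c²)
= (0.9296 − 0.655)/(1 − 0.9296×0.655) = 0.2746/0.391112 = 0.7021

u' ≈ 0.7021c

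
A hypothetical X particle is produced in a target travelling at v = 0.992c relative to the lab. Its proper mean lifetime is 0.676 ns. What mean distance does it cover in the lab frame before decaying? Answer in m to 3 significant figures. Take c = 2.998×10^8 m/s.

d ≈ 1.59 m

γ = 1/√(1 − 0.992²) = 7.9216
Dilated lifetime: Δt = γτ₀ = 7.9216 × 0.676 ns = 5.3550 ns
d = vΔt = 0.992c × 5.3550 ns = 2.9740×10^8 m/s × 5.3550×10^-9 s = 1.59 m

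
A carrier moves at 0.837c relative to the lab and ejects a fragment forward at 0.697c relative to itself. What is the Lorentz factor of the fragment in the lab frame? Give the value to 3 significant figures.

u_lab = (0.697 + 0.837)/(1 + 0.697×0.837) = 1.534/1.58339 = 0.968808
γ = 1/√(1 − 0.968808²) = 4.04

γ ≈ 4.04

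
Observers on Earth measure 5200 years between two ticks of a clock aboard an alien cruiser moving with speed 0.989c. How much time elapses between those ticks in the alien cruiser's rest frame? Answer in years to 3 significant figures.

γ = 1/√(1 − 0.989²) = 6.7606
Proper time: τ₀ = Δt/γ = 5200/6.7606 = 769 years

τ₀ ≈ 769 years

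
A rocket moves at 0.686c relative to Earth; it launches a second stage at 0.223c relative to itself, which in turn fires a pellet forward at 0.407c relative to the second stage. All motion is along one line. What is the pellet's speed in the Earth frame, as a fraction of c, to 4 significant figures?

Compose boost 2: (0.223 + 0.686)/(1 + 0.223×0.686) = 0.9090/1.15298 = 0.788393
Compose boost 3: (0.407 + 0.788393)/(1 + 0.407×0.788393) = 1.19539/1.32088 = 0.9050

u ≈ 0.9050c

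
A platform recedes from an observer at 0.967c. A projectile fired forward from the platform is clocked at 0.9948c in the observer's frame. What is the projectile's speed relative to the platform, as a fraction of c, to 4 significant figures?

Inverse velocity addition: u' = (u − v)/(1 − uv/c²)
= (0.9948 − 0.967)/(1 − 0.9948×0.967) = 0.02780/0.0380284 = 0.7310

u' ≈ 0.7310c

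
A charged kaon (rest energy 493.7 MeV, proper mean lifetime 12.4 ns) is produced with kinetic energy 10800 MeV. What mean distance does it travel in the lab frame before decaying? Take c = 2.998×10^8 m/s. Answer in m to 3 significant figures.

d ≈ 85.0 m

γ = 1 + K/(m₀c²) = 1 + 10800/493.7 = 22.876
β = √(1 − 1/γ²) = 0.99904
Dilated lifetime: γτ₀ = 22.876 × 12.4 ns = 283.66 ns
d = βc·γτ₀ = 0.99904 × (2.998×10^8 m/s) × 2.8366×10^-7 s = 85.0 m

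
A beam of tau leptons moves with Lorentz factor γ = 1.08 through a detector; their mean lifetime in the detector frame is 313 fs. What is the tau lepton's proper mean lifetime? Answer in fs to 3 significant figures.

τ₀ ≈ 290 fs

γ = 1.08 (given)
Proper time: τ₀ = Δt/γ = 313/1.08 = 290 fs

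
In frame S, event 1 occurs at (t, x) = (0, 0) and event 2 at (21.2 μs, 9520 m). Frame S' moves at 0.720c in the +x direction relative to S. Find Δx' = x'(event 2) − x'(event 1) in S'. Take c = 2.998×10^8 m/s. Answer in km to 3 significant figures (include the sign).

Δx' ≈ 7.12 km

γ = 1/√(1 − 0.720²) = 1.4410
Δx' = γ(Δx − vΔt) = 1.4410 × (9520 m − 0.720×(2.998×10^8 m/s)×21.2×10^-6 s)
= 1.4410 × (4943.9 m) = 7.12 km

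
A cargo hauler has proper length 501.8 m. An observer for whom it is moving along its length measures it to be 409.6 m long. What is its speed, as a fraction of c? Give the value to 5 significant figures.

β ≈ 0.57768

γ = L₀/L = 501.8/409.6 = 1.225098
β = √(1 − 1/γ²) = 0.57768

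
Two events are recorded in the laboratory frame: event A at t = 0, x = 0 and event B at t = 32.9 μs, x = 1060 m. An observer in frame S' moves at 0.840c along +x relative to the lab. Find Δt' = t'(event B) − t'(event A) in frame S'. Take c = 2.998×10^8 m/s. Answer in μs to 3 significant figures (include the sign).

Δt' ≈ 55.2 μs

γ = 1/√(1 − 0.840²) = 1.8430
Δt' = γ(Δt − vΔx/c²) = 1.8430 × (32.9 μs − 0.840×1060 m / (2.998×10^8 m/s))
= 1.8430 × (29.930 μs) = 55.2 μs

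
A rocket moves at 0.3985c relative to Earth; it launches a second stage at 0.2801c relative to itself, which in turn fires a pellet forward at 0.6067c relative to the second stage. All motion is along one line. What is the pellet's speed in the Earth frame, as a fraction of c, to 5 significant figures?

Compose boost 2: (0.2801 + 0.3985)/(1 + 0.2801×0.3985) = 0.67860/1.111620 = 0.6104605
Compose boost 3: (0.6067 + 0.6104605)/(1 + 0.6067×0.6104605) = 1.217160/1.370366 = 0.88820

u ≈ 0.88820c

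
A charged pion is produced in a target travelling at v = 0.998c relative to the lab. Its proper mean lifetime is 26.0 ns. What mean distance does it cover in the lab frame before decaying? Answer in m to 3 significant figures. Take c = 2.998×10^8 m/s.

γ = 1/√(1 − 0.998²) = 15.819
Dilated lifetime: Δt = γτ₀ = 15.819 × 26.0 ns = 411.30 ns
d = vΔt = 0.998c × 411.30 ns = 2.9920×10^8 m/s × 4.1130×10^-7 s = 123 m

d ≈ 123 m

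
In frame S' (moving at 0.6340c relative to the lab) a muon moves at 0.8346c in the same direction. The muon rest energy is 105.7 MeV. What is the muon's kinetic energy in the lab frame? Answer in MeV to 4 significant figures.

K ≈ 273.7 MeV

u_lab = (0.8346 + 0.6340)/(1 + 0.8346×0.6340) = 0.9604114
γ = 1/√(1 − 0.9604114²) = 3.58956
K = (γ − 1)m₀c² = (3.58956 − 1) × 105.7 = 2.58956 × 105.7 = 273.7 MeV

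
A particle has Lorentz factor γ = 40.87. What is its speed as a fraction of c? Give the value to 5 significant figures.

β ≈ 0.99970

β = √(1 − 1/γ²) = √(1 − 1/40.87²) = √(0.9994013) = 0.99970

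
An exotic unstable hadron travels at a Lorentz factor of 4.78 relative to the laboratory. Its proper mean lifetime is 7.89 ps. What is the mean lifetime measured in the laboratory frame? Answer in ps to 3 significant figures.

Δt ≈ 37.7 ps

γ = 4.78 (given)
Time dilation: Δt = γτ₀ = 4.78 × 7.89 ps = 37.7 ps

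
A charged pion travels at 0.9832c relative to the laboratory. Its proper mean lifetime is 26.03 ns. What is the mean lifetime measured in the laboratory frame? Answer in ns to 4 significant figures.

Δt ≈ 142.6 ns

γ = 1/√(1 − 0.9832²) = 5.47851
Time dilation: Δt = γτ₀ = 5.47851 × 26.03 ns = 142.6 ns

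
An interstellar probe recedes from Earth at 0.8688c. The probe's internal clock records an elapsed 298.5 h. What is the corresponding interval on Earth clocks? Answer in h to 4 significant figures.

γ = 1/√(1 − 0.8688²) = 2.01954
Time dilation: Δt = γτ₀ = 2.01954 × 298.5 h = 602.8 h

Δt ≈ 602.8 h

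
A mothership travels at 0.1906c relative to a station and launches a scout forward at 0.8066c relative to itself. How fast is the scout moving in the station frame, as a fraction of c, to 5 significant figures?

u ≈ 0.86432c

Compose boost 2: (0.8066 + 0.1906)/(1 + 0.8066×0.1906) = 0.99720/1.153738 = 0.86432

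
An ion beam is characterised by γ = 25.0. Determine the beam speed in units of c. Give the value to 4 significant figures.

β ≈ 0.9992

β = √(1 − 1/γ²) = √(1 − 1/25.0²) = √(0.998400) = 0.9992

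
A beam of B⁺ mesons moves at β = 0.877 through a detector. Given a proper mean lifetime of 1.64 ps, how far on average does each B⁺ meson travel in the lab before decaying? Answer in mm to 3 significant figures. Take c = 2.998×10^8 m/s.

d ≈ 0.897 mm

γ = 1/√(1 − 0.877²) = 2.0812
Dilated lifetime: Δt = γτ₀ = 2.0812 × 1.64 ps = 3.4132 ps
d = vΔt = 0.877c × 3.4132 ps = 2.6292×10^8 m/s × 3.4132×10^-12 s = 0.897 mm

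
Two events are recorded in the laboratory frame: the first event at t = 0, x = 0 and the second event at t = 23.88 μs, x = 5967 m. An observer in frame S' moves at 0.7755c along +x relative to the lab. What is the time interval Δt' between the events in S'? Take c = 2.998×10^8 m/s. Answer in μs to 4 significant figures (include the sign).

γ = 1/√(1 − 0.7755²) = 1.58391
Δt' = γ(Δt − vΔx/c²) = 1.58391 × (23.88 μs − 0.7755×5967 m / (2.998×10^8 m/s))
= 1.58391 × (8.44502 μs) = 13.38 μs

Δt' ≈ 13.38 μs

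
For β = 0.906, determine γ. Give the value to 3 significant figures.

γ ≈ 2.36

γ = 1/√(1 − β²) = 1/√(1 − 0.906²) = 1/√(0.17916) = 2.36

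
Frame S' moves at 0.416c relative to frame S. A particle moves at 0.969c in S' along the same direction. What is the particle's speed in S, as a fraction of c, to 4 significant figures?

u ≈ 0.9871c

Relativistic velocity addition: u = (u' + v)/(1 + u'v/c²)
= (0.969 + 0.416)/(1 + 0.969×0.416) = 1.385/1.40310 = 0.9871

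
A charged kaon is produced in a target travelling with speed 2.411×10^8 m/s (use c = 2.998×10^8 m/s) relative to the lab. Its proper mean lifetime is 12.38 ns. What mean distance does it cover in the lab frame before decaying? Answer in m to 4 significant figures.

β = v/c = 2.411×10^8 / 2.998×10^8 = 0.804203
γ = 1/√(1 − 0.804203²) = 1.68250
Dilated lifetime: Δt = γτ₀ = 1.68250 × 12.38 ns = 20.8293 ns
d = vΔt = 0.804203c × 20.8293 ns = 2.41100×10^8 m/s × 2.08293×10^-8 s = 5.022 m

d ≈ 5.022 m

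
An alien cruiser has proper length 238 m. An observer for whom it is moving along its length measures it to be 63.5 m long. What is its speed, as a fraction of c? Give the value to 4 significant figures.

γ = L₀/L = 238/63.5 = 3.74803
β = √(1 − 1/γ²) = 0.9638

β ≈ 0.9638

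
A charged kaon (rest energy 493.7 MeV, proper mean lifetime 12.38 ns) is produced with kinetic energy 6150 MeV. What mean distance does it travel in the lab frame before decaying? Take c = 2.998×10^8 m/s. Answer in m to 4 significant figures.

γ = 1 + K/(m₀c²) = 1 + 6150/493.7 = 13.4570
β = √(1 − 1/γ²) = 0.997235
Dilated lifetime: γτ₀ = 13.4570 × 12.38 ns = 166.597 ns
d = βc·γτ₀ = 0.997235 × (2.998×10^8 m/s) × 1.66597×10^-7 s = 49.81 m

d ≈ 49.81 m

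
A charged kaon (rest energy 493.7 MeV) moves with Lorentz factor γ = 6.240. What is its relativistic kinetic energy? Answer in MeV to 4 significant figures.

K ≈ 2587 MeV

γ = 6.240 (given)
K = (γ − 1)m₀c² = (6.240 − 1) × 493.7 MeV = 5.24000 × 493.7 MeV = 2587 MeV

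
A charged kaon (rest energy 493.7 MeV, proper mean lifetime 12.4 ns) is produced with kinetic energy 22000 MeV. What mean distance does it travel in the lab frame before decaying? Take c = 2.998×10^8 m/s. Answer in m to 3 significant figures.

γ = 1 + K/(m₀c²) = 1 + 22000/493.7 = 45.561
β = √(1 − 1/γ²) = 0.99976
Dilated lifetime: γτ₀ = 45.561 × 12.4 ns = 564.96 ns
d = βc·γτ₀ = 0.99976 × (2.998×10^8 m/s) × 5.6496×10^-7 s = 169 m

d ≈ 169 m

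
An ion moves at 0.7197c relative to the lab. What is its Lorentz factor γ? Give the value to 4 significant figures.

γ = 1/√(1 − β²) = 1/√(1 − 0.7197²) = 1/√(0.482032) = 1.440

γ ≈ 1.440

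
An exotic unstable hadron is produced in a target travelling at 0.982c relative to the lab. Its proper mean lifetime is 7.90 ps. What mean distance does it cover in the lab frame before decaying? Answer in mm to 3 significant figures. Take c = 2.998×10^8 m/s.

γ = 1/√(1 − 0.982²) = 5.2943
Dilated lifetime: Δt = γτ₀ = 5.2943 × 7.90 ps = 41.825 ps
d = vΔt = 0.982c × 41.825 ps = 2.9440×10^8 m/s × 4.1825×10^-11 s = 12.3 mm

d ≈ 12.3 mm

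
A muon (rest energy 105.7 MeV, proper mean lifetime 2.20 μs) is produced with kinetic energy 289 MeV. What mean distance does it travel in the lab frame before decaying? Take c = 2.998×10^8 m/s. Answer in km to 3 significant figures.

γ = 1 + K/(m₀c²) = 1 + 289/105.7 = 3.7342
β = √(1 − 1/γ²) = 0.96347
Dilated lifetime: γτ₀ = 3.7342 × 2.20 μs = 8.2151 μs
d = βc·γτ₀ = 0.96347 × (2.998×10^8 m/s) × 8.2151×10^-6 s = 2.37 km

d ≈ 2.37 km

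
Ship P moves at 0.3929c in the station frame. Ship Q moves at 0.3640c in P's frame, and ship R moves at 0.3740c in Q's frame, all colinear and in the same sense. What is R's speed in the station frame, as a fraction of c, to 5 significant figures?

u ≈ 0.83051c

Compose boost 2: (0.3640 + 0.3929)/(1 + 0.3640×0.3929) = 0.75690/1.143016 = 0.6621957
Compose boost 3: (0.3740 + 0.6621957)/(1 + 0.3740×0.6621957) = 1.036196/1.247661 = 0.83051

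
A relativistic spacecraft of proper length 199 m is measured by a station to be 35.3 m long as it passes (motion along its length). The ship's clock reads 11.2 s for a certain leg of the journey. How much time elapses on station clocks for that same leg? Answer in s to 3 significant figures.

Length contraction ⇒ γ = L₀/L = 199/35.3 = 5.6374
Time dilation: Δt = γτ₀ = 5.6374 × 11.2 s = 63.1 s

Δt ≈ 63.1 s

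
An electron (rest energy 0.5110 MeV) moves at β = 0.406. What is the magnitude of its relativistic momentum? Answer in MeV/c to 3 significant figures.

p ≈ 0.227 MeV/c

γ = 1/√(1 − 0.406²) = 1.0942
p = γβm₀c = 1.0942 × 0.406 × 0.5110 MeV/c = 0.227 MeV/c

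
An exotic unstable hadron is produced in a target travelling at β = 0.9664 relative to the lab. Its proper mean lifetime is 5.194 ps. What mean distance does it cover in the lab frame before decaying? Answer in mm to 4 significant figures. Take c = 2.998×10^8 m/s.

d ≈ 5.854 mm

γ = 1/√(1 − 0.9664²) = 3.89040
Dilated lifetime: Δt = γτ₀ = 3.89040 × 5.194 ps = 20.2067 ps
d = vΔt = 0.9664c × 20.2067 ps = 2.89727×10^8 m/s × 2.02067×10^-11 s = 5.854 mm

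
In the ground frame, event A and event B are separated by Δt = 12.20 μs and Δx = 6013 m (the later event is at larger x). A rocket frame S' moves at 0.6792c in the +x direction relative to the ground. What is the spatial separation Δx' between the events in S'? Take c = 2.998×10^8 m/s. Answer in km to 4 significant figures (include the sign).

γ = 1/√(1 − 0.6792²) = 1.36248
Δx' = γ(Δx − vΔt) = 1.36248 × (6013 m − 0.6792×(2.998×10^8 m/s)×12.20×10^-6 s)
= 1.36248 × (3528.79 m) = 4.808 km

Δx' ≈ 4.808 km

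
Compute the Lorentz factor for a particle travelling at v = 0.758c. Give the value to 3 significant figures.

γ = 1/√(1 − β²) = 1/√(1 − 0.758²) = 1/√(0.42544) = 1.53

γ ≈ 1.53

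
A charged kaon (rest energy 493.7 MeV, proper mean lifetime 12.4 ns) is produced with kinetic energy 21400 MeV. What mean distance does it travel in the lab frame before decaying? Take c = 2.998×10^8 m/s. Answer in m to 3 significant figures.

d ≈ 165 m

γ = 1 + K/(m₀c²) = 1 + 21400/493.7 = 44.346
β = √(1 − 1/γ²) = 0.99975
Dilated lifetime: γτ₀ = 44.346 × 12.4 ns = 549.89 ns
d = βc·γτ₀ = 0.99975 × (2.998×10^8 m/s) × 5.4989×10^-7 s = 165 m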